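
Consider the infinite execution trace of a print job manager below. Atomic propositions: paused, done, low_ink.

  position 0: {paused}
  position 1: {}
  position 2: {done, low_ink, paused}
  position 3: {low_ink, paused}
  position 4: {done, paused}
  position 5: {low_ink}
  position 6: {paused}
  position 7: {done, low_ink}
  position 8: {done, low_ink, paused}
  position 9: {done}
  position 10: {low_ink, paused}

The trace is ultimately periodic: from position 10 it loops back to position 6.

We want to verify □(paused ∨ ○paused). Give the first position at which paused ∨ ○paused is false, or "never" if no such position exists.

never

paused ∨ ○paused holds at every position 0..10, and those are all the positions the trace ever visits, so the invariant □(paused ∨ ○paused) is never violated.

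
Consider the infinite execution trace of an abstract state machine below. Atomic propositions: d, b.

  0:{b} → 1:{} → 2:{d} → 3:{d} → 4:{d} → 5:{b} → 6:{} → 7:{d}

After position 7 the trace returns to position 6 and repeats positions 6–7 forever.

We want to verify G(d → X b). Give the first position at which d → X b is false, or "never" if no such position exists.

Check d → X b at each position in order: 0 ✓, 1 ✓.
At position 2 the labels are {d} and the next position 3 has {d}, so d → X b is false there. This is the first violation.

2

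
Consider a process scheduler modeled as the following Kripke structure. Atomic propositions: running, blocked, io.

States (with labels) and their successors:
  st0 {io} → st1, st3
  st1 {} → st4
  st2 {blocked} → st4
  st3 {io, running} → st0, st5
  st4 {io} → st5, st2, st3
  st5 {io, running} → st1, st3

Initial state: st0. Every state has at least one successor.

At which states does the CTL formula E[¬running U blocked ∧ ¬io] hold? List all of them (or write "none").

States satisfying ¬running: {st0, st1, st2, st4}.
States satisfying blocked ∧ ¬io: {st2}.
States satisfying E[¬running U blocked ∧ ¬io]: {st0, st1, st2, st4}.

{st0, st1, st2, st4}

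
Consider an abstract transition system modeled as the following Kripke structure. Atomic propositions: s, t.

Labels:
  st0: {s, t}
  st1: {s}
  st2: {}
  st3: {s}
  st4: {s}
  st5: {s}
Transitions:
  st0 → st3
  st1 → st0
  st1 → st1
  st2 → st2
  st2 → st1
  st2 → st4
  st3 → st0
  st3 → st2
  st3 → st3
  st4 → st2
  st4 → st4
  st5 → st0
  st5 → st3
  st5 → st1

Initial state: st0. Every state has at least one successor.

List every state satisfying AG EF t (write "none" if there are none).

States satisfying EF t: {st0, st1, st2, st3, st4, st5}.
States satisfying AG EF t: {st0, st1, st2, st3, st4, st5}.

{st0, st1, st2, st3, st4, st5}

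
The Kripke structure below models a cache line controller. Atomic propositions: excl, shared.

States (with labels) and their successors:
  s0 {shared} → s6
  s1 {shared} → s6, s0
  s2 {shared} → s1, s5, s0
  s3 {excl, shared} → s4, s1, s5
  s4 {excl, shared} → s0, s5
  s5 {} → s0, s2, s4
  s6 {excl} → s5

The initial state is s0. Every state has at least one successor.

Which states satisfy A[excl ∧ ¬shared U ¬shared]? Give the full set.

{s5, s6}

States satisfying excl ∧ ¬shared: {s6}.
States satisfying ¬shared: {s5, s6}.
States satisfying A[excl ∧ ¬shared U ¬shared]: {s5, s6}.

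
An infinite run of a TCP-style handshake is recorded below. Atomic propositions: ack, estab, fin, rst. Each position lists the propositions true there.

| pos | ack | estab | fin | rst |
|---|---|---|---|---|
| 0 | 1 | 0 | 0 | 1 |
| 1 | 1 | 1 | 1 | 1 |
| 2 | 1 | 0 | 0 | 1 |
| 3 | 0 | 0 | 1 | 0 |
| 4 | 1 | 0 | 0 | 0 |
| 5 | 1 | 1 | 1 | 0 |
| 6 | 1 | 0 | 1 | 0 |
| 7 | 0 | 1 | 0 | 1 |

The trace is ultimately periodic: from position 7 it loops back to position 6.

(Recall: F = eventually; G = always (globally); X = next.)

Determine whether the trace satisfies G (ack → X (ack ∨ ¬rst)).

Does not hold

ack → X (ack ∨ ¬rst) must hold at every position from 0 onward. It fails at position 6, so G (ack → X (ack ∨ ¬rst)) is false.
Positions where ack holds: 0, 1, 2, 4, 5, 6.
Check X (ack ∨ ¬rst) at each: 0→ok, 1→ok, 2→ok, 4→ok, 5→ok, 6→fails.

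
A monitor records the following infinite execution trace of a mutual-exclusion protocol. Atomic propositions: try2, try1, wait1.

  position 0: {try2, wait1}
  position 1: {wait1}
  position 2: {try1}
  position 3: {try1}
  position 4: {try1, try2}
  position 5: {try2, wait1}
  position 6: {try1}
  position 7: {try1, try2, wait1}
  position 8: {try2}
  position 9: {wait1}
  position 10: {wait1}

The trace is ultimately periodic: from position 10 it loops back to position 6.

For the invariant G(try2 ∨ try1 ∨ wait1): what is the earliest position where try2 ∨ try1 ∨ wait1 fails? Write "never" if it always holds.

never

try2 ∨ try1 ∨ wait1 holds at every position 0..10, and those are all the positions the trace ever visits, so the invariant G(try2 ∨ try1 ∨ wait1) is never violated.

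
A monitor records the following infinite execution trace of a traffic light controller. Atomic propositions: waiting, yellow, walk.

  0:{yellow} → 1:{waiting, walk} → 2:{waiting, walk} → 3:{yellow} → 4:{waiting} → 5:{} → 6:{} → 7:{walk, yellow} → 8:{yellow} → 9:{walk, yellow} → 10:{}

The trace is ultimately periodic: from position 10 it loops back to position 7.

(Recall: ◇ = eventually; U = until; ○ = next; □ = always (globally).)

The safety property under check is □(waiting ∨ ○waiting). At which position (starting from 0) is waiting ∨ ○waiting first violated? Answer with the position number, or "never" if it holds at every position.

5

Check waiting ∨ ○waiting at each position in order: 0 ✓, 1 ✓, 2 ✓, 3 ✓, 4 ✓.
At position 5 the labels are {} and the next position 6 has {}, so waiting ∨ ○waiting is false there. This is the first violation.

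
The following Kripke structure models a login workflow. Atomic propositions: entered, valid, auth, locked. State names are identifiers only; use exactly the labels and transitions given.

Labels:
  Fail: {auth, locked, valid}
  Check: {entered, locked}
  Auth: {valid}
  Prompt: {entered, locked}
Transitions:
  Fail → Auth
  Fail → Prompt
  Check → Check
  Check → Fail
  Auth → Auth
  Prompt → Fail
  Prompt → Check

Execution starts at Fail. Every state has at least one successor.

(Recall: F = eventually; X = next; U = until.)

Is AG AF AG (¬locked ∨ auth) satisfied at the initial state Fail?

States satisfying AF AG (¬locked ∨ auth): {Auth}.
States satisfying AG AF AG (¬locked ∨ auth): {Auth}.
Check is reachable from Fail and violates AF AG (¬locked ∨ auth), so AG fails at Fail.
Fail ∉ Sat(AG AF AG (¬locked ∨ auth)).

Violated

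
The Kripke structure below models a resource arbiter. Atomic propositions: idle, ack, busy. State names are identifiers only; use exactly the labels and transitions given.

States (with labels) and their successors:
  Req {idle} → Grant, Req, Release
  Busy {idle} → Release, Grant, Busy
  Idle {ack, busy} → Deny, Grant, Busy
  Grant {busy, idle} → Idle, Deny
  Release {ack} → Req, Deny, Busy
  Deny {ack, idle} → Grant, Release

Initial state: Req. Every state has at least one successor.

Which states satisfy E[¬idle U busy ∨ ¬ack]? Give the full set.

States satisfying ¬idle: {Idle, Release}.
States satisfying busy ∨ ¬ack: {Req, Busy, Idle, Grant}.
States satisfying E[¬idle U busy ∨ ¬ack]: {Req, Busy, Idle, Grant, Release}.

{Req, Busy, Idle, Grant, Release}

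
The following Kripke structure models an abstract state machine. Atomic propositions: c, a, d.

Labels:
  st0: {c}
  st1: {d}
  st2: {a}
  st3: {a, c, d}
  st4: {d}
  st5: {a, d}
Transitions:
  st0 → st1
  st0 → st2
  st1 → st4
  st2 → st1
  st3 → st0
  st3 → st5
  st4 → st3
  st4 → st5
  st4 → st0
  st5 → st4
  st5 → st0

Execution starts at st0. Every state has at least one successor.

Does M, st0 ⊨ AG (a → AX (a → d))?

Satisfied

States satisfying a → AX (a → d): {st0, st1, st2, st3, st4, st5}.
States satisfying AG (a → AX (a → d)): {st0, st1, st2, st3, st4, st5}.
Every state reachable from st0 satisfies a → AX (a → d).
st0 ∈ Sat(AG (a → AX (a → d))).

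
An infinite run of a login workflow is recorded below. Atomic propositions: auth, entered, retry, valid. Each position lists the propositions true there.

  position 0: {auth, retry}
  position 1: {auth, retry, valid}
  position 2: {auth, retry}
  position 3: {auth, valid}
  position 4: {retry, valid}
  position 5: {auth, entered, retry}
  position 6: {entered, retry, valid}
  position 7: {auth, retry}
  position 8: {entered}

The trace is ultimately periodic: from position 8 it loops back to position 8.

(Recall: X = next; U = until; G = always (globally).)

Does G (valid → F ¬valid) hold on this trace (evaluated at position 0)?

valid → F ¬valid holds at every position 0..8, and those are all positions ever visited, so G (valid → F ¬valid) holds.
Positions where valid holds: 1, 3, 4, 6.
Check F ¬valid at each: 1→ok, 3→ok, 4→ok, 6→ok.

Satisfied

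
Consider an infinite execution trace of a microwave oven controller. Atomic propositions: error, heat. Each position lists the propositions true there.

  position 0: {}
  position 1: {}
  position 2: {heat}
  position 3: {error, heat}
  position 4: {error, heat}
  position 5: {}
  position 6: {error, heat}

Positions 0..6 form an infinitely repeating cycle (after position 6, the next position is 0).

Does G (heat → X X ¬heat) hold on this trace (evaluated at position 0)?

No

heat → X X ¬heat must hold at every position from 0 onward. It fails at position 2, so G (heat → X X ¬heat) is false.
Positions where heat holds: 2, 3, 4, 6.
Check X X ¬heat at each: 2→fails, 3→ok, 4→fails, 6→ok.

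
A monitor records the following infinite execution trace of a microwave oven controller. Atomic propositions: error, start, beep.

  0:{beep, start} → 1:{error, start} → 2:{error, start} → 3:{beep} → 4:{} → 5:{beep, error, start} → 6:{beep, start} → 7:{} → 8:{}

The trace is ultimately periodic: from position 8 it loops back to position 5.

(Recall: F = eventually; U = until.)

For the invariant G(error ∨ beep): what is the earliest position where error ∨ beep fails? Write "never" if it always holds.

4

Check error ∨ beep at each position in order: 0 ✓, 1 ✓, 2 ✓, 3 ✓.
At position 4 the labels are {}, so error ∨ beep is false there. This is the first violation.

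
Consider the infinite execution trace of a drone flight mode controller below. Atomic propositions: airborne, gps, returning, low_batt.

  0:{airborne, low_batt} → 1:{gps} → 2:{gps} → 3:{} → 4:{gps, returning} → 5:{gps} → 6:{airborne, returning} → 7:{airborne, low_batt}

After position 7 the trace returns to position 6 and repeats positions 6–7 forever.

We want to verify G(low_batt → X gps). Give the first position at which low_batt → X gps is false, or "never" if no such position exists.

7

Check low_batt → X gps at each position in order: 0 ✓, 1 ✓, 2 ✓, 3 ✓, 4 ✓, 5 ✓, 6 ✓.
At position 7 the labels are {airborne, low_batt} and the next position 6 has {airborne, returning}, so low_batt → X gps is false there. This is the first violation.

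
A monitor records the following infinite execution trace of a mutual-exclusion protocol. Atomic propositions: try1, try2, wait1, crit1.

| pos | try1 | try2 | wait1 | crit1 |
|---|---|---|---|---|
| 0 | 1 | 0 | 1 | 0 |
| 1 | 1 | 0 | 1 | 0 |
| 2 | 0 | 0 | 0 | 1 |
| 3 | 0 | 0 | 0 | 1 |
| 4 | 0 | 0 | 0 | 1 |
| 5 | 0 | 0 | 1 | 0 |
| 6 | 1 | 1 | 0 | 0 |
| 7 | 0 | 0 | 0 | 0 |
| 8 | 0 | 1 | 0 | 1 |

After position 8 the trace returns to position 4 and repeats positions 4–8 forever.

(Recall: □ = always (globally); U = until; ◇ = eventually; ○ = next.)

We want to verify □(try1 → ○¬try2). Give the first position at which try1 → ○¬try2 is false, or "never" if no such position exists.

try1 → ○¬try2 holds at every position 0..8, and those are all the positions the trace ever visits, so the invariant □(try1 → ○¬try2) is never violated.

never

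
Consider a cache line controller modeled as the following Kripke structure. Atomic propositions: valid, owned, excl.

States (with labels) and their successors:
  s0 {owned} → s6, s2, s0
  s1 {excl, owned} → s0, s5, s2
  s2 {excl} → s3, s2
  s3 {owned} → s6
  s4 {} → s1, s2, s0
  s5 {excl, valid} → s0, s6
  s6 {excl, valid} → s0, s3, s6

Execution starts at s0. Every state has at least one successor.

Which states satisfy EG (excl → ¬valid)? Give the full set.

{s0, s1, s2, s4}

States satisfying excl → ¬valid: {s0, s1, s2, s3, s4}.
States satisfying EG (excl → ¬valid): {s0, s1, s2, s4}.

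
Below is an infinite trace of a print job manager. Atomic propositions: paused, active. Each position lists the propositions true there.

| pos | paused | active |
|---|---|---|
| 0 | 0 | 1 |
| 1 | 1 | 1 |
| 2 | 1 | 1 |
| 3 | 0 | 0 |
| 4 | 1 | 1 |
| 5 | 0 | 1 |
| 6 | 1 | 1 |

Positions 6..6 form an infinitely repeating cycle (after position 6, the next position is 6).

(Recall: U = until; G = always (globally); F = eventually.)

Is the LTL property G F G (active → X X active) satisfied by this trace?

F G (active → X X active) holds at every position 0..6, and those are all positions ever visited, so G F G (active → X X active) holds.

Yes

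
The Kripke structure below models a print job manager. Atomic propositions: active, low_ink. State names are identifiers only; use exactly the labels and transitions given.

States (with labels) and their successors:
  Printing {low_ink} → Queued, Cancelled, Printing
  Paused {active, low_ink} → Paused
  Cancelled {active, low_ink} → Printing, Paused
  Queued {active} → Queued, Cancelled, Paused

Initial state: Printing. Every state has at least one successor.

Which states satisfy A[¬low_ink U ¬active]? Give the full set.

States satisfying ¬low_ink: {Queued}.
States satisfying ¬active: {Printing}.
States satisfying A[¬low_ink U ¬active]: {Printing}.

{Printing}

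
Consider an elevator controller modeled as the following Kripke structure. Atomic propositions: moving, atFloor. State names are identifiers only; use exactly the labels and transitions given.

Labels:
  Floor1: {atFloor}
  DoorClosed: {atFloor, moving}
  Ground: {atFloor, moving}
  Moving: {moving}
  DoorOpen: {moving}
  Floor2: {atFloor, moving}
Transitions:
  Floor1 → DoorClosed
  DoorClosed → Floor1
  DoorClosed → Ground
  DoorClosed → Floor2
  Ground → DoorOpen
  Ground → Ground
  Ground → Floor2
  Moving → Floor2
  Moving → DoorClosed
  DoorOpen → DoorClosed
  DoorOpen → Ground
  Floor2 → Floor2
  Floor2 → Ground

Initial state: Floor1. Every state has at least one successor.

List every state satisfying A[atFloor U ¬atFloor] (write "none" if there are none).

States satisfying atFloor: {Floor1, DoorClosed, Ground, Floor2}.
States satisfying ¬atFloor: {Moving, DoorOpen}.
States satisfying A[atFloor U ¬atFloor]: {Moving, DoorOpen}.

{Moving, DoorOpen}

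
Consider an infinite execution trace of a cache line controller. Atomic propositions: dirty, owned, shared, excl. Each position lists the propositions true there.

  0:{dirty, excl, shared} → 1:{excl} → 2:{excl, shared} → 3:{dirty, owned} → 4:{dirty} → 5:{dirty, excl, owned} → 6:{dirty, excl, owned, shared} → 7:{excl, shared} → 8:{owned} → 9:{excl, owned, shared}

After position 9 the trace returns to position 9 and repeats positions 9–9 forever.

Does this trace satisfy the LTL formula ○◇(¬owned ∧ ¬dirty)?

Satisfied

The position after 0 is 1; ◇(¬owned ∧ ¬dirty) is true there.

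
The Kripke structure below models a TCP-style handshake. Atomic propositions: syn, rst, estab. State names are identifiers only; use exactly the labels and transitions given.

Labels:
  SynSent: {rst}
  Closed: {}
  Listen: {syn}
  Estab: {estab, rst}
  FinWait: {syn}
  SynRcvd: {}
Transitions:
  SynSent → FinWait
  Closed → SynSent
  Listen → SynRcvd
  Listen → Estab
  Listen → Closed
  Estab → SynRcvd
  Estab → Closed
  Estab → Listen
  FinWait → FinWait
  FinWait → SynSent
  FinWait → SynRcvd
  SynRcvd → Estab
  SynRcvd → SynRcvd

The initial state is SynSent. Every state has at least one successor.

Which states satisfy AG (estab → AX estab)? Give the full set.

States satisfying estab → AX estab: {SynSent, Closed, Listen, FinWait, SynRcvd}.
States satisfying AG (estab → AX estab): ∅.

none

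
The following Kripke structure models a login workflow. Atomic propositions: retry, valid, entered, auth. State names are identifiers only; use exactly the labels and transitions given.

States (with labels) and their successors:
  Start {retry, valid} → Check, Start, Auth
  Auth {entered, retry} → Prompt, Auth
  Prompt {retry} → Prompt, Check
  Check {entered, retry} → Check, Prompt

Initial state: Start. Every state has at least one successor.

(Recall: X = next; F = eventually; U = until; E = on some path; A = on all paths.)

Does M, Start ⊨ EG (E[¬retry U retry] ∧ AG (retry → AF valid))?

Violated

States satisfying E[¬retry U retry] ∧ AG (retry → AF valid): ∅.
States satisfying EG (E[¬retry U retry] ∧ AG (retry → AF valid)): ∅.
No suitable path/successor from Start witnesses the formula.
Start ∉ Sat(EG (E[¬retry U retry] ∧ AG (retry → AF valid))).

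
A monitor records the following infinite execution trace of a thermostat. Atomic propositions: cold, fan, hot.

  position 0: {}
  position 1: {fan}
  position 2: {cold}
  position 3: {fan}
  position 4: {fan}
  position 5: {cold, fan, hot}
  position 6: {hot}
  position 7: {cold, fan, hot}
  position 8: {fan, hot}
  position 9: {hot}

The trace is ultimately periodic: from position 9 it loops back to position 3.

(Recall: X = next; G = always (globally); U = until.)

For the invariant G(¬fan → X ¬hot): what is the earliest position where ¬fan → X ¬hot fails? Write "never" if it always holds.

6

Check ¬fan → X ¬hot at each position in order: 0 ✓, 1 ✓, 2 ✓, 3 ✓, 4 ✓, 5 ✓.
At position 6 the labels are {hot} and the next position 7 has {cold, fan, hot}, so ¬fan → X ¬hot is false there. This is the first violation.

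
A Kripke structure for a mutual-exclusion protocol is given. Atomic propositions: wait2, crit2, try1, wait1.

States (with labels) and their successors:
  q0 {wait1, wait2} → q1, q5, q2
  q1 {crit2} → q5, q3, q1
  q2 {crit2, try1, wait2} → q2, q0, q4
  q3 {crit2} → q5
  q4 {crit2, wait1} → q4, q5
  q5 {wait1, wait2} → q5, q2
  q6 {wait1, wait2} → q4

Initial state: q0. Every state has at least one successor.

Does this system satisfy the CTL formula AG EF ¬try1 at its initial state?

States satisfying EF ¬try1: {q0, q1, q2, q3, q4, q5, q6}.
States satisfying AG EF ¬try1: {q0, q1, q2, q3, q4, q5, q6}.
Every state reachable from q0 satisfies EF ¬try1.
q0 ∈ Sat(AG EF ¬try1).

Satisfied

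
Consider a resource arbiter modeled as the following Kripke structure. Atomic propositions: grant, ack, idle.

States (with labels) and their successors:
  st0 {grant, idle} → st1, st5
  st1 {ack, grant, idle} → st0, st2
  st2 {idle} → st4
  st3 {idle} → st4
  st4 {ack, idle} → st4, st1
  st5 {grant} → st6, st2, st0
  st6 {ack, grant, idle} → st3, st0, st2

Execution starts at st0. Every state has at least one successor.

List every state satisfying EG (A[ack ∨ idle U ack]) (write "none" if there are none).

{st1, st2, st3, st4, st6}

States satisfying A[ack ∨ idle U ack]: {st1, st2, st3, st4, st6}.
States satisfying EG (A[ack ∨ idle U ack]): {st1, st2, st3, st4, st6}.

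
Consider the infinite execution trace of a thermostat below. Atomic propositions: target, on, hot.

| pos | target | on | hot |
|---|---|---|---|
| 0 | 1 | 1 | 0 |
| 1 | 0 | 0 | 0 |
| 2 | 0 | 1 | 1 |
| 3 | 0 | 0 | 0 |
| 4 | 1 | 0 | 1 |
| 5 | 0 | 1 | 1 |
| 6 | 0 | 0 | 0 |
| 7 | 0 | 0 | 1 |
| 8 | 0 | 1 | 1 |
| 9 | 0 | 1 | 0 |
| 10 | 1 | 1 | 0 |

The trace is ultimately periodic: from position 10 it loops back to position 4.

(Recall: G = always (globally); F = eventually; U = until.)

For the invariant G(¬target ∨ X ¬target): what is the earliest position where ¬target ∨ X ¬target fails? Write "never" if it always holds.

10

Check ¬target ∨ X ¬target at each position in order: 0 ✓, 1 ✓, 2 ✓, 3 ✓, 4 ✓, 5 ✓, 6 ✓, 7 ✓, 8 ✓, 9 ✓.
At position 10 the labels are {on, target} and the next position 4 has {hot, target}, so ¬target ∨ X ¬target is false there. This is the first violation.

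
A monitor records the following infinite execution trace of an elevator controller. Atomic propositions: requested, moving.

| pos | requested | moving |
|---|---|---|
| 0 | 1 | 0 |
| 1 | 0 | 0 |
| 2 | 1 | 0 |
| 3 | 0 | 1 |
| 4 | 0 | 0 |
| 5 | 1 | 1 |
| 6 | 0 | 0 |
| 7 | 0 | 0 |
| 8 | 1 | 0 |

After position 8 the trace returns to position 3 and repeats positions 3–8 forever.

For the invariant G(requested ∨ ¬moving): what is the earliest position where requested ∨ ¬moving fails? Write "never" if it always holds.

3

Check requested ∨ ¬moving at each position in order: 0 ✓, 1 ✓, 2 ✓.
At position 3 the labels are {moving}, so requested ∨ ¬moving is false there. This is the first violation.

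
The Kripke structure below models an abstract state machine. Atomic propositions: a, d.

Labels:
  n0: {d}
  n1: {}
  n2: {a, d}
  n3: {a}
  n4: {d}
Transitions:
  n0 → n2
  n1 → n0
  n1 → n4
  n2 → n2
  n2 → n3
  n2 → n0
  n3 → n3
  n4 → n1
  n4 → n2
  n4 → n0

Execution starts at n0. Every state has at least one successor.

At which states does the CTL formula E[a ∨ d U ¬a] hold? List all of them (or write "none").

States satisfying a ∨ d: {n0, n2, n3, n4}.
States satisfying ¬a: {n0, n1, n4}.
States satisfying E[a ∨ d U ¬a]: {n0, n1, n2, n4}.

{n0, n1, n2, n4}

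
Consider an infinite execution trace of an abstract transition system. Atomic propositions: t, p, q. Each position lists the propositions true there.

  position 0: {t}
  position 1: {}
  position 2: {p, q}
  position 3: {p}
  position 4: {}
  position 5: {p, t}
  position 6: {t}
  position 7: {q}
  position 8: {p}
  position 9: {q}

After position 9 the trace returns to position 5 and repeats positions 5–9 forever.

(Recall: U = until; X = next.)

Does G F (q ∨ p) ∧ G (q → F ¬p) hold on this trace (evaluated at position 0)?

F (q ∨ p) holds at every position 0..9, and those are all positions ever visited, so G F (q ∨ p) holds.
q → F ¬p holds at every position 0..9, and those are all positions ever visited, so G (q → F ¬p) holds.
Positions where q holds: 2, 7, 9.
Check F ¬p at each: 2→ok, 7→ok, 9→ok.
At position 0: G F (q ∨ p) is true; G (q → F ¬p) is true; so G F (q ∨ p) ∧ G (q → F ¬p) is true.

Satisfied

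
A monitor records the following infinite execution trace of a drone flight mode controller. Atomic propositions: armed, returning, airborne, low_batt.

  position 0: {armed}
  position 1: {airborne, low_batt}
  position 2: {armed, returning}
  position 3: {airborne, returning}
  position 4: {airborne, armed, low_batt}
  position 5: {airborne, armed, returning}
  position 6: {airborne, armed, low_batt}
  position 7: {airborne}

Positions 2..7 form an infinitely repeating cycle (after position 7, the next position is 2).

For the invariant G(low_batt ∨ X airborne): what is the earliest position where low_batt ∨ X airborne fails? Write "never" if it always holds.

Check low_batt ∨ X airborne at each position in order: 0 ✓, 1 ✓, 2 ✓, 3 ✓, 4 ✓, 5 ✓, 6 ✓.
At position 7 the labels are {airborne} and the next position 2 has {armed, returning}, so low_batt ∨ X airborne is false there. This is the first violation.

7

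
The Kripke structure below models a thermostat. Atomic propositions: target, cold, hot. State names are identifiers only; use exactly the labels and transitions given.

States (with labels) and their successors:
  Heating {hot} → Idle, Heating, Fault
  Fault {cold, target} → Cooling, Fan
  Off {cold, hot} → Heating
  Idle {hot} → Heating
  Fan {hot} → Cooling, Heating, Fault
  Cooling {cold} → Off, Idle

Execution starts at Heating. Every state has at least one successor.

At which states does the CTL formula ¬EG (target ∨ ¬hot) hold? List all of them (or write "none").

States satisfying target ∨ ¬hot: {Fault, Cooling}.
States satisfying EG (target ∨ ¬hot): ∅.
States satisfying ¬EG (target ∨ ¬hot): {Heating, Fault, Off, Idle, Fan, Cooling}.

{Heating, Fault, Off, Idle, Fan, Cooling}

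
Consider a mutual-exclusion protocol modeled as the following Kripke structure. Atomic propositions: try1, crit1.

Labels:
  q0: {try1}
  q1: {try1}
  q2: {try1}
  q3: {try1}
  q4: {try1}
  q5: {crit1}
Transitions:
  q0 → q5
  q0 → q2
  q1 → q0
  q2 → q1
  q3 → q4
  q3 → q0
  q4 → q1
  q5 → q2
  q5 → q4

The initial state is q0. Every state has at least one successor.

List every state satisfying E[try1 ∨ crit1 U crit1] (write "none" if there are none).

States satisfying try1 ∨ crit1: {q0, q1, q2, q3, q4, q5}.
States satisfying crit1: {q5}.
States satisfying E[try1 ∨ crit1 U crit1]: {q0, q1, q2, q3, q4, q5}.

{q0, q1, q2, q3, q4, q5}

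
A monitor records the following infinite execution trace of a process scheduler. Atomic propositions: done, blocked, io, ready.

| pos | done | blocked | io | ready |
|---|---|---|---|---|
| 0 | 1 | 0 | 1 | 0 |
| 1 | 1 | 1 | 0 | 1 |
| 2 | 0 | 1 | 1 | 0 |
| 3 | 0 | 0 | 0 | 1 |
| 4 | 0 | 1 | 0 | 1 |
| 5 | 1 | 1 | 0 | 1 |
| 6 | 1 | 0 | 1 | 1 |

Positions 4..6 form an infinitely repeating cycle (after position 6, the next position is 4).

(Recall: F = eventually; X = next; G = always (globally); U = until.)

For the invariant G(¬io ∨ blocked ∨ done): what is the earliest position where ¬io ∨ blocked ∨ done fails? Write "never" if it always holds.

¬io ∨ blocked ∨ done holds at every position 0..6, and those are all the positions the trace ever visits, so the invariant G(¬io ∨ blocked ∨ done) is never violated.

never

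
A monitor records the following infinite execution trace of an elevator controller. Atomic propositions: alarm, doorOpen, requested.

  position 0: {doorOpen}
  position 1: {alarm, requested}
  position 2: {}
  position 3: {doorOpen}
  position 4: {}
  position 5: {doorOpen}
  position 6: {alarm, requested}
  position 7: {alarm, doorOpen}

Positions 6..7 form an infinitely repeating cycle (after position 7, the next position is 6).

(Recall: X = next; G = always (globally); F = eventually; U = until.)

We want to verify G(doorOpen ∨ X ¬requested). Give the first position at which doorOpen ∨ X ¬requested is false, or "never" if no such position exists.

doorOpen ∨ X ¬requested holds at every position 0..7, and those are all the positions the trace ever visits, so the invariant G(doorOpen ∨ X ¬requested) is never violated.

never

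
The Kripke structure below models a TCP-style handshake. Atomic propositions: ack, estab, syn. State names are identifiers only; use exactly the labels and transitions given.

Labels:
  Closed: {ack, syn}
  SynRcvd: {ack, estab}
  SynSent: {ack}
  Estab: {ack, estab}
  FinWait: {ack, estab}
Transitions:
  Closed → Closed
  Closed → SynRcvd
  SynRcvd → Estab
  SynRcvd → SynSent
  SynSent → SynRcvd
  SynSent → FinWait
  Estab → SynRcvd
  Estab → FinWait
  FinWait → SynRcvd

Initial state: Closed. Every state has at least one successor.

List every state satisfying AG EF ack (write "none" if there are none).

States satisfying EF ack: {Closed, SynRcvd, SynSent, Estab, FinWait}.
States satisfying AG EF ack: {Closed, SynRcvd, SynSent, Estab, FinWait}.

{Closed, SynRcvd, SynSent, Estab, FinWait}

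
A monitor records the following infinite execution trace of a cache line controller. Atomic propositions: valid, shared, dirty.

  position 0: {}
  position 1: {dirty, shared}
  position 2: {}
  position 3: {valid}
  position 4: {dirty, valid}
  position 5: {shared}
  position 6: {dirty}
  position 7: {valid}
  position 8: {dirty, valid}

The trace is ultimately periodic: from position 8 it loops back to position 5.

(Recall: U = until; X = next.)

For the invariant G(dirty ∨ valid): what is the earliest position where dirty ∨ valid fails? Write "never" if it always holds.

At position 0 the labels are {}, so dirty ∨ valid is false there. This is the first violation.

0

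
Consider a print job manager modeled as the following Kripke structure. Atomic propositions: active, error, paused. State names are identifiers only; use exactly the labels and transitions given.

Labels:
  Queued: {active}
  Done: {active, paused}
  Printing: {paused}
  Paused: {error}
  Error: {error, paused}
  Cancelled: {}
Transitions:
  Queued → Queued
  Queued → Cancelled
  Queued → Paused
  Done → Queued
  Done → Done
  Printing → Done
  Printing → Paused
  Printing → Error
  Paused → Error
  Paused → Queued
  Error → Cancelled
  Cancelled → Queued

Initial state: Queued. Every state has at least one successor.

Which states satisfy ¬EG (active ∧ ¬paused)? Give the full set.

States satisfying active ∧ ¬paused: {Queued}.
States satisfying EG (active ∧ ¬paused): {Queued}.
States satisfying ¬EG (active ∧ ¬paused): {Done, Printing, Paused, Error, Cancelled}.

{Done, Printing, Paused, Error, Cancelled}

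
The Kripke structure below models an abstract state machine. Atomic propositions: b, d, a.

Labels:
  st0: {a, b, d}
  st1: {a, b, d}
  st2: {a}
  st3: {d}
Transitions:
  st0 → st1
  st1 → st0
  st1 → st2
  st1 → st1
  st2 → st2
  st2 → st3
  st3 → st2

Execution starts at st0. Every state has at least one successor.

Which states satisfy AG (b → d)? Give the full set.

States satisfying b → d: {st0, st1, st2, st3}.
States satisfying AG (b → d): {st0, st1, st2, st3}.

{st0, st1, st2, st3}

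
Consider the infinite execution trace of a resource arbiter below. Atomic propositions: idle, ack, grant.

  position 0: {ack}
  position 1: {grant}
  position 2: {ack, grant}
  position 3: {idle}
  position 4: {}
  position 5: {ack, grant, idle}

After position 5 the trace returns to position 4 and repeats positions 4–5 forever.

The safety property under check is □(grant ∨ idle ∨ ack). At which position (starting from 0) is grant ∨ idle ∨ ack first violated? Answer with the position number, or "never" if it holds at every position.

4

Check grant ∨ idle ∨ ack at each position in order: 0 ✓, 1 ✓, 2 ✓, 3 ✓.
At position 4 the labels are {}, so grant ∨ idle ∨ ack is false there. This is the first violation.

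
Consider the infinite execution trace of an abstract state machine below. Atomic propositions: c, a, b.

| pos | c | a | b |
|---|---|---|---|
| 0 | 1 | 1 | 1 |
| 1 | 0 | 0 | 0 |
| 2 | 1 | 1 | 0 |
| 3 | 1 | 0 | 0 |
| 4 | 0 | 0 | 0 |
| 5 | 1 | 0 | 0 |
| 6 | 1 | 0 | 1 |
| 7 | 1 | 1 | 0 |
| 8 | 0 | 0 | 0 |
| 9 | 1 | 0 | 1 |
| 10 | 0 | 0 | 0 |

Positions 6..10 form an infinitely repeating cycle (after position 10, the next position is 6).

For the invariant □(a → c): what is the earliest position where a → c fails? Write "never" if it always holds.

never

a → c holds at every position 0..10, and those are all the positions the trace ever visits, so the invariant □(a → c) is never violated.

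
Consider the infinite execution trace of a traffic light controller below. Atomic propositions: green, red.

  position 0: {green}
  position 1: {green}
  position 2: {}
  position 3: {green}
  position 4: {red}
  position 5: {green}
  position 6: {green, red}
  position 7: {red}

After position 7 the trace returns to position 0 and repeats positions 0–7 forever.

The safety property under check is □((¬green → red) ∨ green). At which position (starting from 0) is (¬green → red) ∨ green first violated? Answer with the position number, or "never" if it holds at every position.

2

Check (¬green → red) ∨ green at each position in order: 0 ✓, 1 ✓.
At position 2 the labels are {}, so (¬green → red) ∨ green is false there. This is the first violation.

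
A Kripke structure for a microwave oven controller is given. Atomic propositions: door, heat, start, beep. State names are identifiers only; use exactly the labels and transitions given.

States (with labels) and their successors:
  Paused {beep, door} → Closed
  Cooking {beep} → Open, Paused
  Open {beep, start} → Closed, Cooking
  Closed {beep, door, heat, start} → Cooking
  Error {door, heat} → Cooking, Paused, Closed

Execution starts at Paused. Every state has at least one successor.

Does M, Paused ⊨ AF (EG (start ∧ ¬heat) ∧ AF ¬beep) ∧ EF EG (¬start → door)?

Violated

States satisfying EG (start ∧ ¬heat) ∧ AF ¬beep: ∅.
States satisfying AF (EG (start ∧ ¬heat) ∧ AF ¬beep): ∅.
States satisfying EG (¬start → door): ∅.
States satisfying EF EG (¬start → door): ∅.
States satisfying AF (EG (start ∧ ¬heat) ∧ AF ¬beep) ∧ EF EG (¬start → door): ∅.
Paused ∉ Sat(AF (EG (start ∧ ¬heat) ∧ AF ¬beep) ∧ EF EG (¬start → door)).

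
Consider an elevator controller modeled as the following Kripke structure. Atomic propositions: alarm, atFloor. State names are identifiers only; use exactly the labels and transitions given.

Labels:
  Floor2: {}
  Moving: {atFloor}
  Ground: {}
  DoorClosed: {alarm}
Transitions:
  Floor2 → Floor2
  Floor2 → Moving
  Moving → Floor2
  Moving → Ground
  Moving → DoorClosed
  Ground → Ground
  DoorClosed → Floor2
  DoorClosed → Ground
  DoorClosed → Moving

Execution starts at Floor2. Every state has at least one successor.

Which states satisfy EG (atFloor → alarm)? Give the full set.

{Floor2, Ground, DoorClosed}

States satisfying atFloor → alarm: {Floor2, Ground, DoorClosed}.
States satisfying EG (atFloor → alarm): {Floor2, Ground, DoorClosed}.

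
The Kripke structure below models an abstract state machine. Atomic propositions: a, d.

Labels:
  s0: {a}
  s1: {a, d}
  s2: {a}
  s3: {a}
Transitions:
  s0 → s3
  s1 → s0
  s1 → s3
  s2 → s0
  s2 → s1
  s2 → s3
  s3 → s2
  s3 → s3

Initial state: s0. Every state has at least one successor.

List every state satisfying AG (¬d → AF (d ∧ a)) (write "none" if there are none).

none

States satisfying ¬d → AF (d ∧ a): {s1}.
States satisfying AG (¬d → AF (d ∧ a)): ∅.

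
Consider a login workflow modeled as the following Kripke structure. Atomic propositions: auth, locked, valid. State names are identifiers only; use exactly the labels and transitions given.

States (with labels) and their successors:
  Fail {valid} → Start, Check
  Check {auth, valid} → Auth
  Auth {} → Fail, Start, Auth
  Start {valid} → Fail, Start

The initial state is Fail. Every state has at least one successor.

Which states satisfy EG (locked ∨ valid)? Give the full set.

States satisfying locked ∨ valid: {Fail, Check, Start}.
States satisfying EG (locked ∨ valid): {Fail, Start}.

{Fail, Start}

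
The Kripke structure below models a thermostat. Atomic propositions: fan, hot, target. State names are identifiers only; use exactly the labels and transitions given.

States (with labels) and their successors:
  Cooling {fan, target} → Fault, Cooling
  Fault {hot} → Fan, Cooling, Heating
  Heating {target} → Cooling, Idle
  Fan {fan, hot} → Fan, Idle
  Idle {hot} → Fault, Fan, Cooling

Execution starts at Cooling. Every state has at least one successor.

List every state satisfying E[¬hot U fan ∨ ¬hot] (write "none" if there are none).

{Cooling, Heating, Fan}

States satisfying ¬hot: {Cooling, Heating}.
States satisfying fan ∨ ¬hot: {Cooling, Heating, Fan}.
States satisfying E[¬hot U fan ∨ ¬hot]: {Cooling, Heating, Fan}.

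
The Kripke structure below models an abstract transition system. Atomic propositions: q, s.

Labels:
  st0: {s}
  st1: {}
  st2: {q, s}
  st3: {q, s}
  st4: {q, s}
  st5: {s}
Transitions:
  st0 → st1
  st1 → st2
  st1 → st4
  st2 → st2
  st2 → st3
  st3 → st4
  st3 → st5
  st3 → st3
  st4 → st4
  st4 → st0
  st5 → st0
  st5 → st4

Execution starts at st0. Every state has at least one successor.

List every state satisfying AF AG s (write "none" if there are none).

none

States satisfying AG s: ∅.
States satisfying AF AG s: ∅.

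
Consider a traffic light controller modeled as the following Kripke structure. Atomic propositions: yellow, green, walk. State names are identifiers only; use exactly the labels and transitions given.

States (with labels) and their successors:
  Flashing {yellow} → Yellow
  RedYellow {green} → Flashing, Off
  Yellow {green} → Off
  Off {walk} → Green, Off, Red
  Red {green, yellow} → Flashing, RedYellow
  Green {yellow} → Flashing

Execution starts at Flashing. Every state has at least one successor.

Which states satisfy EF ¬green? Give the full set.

{Flashing, RedYellow, Yellow, Off, Red, Green}

States satisfying ¬green: {Flashing, Off, Green}.
States satisfying EF ¬green: {Flashing, RedYellow, Yellow, Off, Red, Green}.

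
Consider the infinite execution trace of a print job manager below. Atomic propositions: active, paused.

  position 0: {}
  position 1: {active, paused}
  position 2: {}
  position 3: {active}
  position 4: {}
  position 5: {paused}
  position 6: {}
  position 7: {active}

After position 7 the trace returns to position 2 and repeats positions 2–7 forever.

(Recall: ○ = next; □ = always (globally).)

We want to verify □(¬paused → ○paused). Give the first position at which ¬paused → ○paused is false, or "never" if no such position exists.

Check ¬paused → ○paused at each position in order: 0 ✓, 1 ✓.
At position 2 the labels are {} and the next position 3 has {active}, so ¬paused → ○paused is false there. This is the first violation.

2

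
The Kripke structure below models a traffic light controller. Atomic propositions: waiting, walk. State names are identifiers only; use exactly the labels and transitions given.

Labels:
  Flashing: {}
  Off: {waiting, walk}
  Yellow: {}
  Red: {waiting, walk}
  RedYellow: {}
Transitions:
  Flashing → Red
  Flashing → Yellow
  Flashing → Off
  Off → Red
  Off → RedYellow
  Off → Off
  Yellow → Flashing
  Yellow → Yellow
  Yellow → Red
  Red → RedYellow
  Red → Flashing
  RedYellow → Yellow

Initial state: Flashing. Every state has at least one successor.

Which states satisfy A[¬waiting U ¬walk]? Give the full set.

States satisfying ¬waiting: {Flashing, Yellow, RedYellow}.
States satisfying ¬walk: {Flashing, Yellow, RedYellow}.
States satisfying A[¬waiting U ¬walk]: {Flashing, Yellow, RedYellow}.

{Flashing, Yellow, RedYellow}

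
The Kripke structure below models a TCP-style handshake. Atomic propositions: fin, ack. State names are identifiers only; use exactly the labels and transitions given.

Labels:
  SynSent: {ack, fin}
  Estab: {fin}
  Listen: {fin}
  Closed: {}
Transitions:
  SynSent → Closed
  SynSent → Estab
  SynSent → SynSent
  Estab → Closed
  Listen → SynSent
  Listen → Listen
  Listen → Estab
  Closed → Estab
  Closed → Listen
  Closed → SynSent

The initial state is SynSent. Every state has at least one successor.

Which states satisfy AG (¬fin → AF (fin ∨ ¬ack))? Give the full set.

States satisfying ¬fin → AF (fin ∨ ¬ack): {SynSent, Estab, Listen, Closed}.
States satisfying AG (¬fin → AF (fin ∨ ¬ack)): {SynSent, Estab, Listen, Closed}.

{SynSent, Estab, Listen, Closed}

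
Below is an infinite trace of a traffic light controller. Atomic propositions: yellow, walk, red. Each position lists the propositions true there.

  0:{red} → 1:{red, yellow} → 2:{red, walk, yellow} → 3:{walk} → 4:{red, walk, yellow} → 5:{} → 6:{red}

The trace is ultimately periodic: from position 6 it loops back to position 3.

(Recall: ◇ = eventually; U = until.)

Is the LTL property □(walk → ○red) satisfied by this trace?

walk → ○red must hold at every position from 0 onward. It fails at position 2, so □(walk → ○red) is false.
Positions where walk holds: 2, 3, 4.
Check ○red at each: 2→fails, 3→ok, 4→fails.

No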